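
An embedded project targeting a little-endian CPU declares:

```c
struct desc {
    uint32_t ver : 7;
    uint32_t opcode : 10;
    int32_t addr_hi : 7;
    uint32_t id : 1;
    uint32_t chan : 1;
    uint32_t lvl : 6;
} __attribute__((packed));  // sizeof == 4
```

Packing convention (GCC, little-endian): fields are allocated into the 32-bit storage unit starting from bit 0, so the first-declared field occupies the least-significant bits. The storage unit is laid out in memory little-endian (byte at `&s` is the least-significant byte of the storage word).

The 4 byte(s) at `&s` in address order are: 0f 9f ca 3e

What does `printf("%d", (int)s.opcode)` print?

[0]=0x0f [1]=0x9f [2]=0xca [3]=0x3e (little-endian) → word 0x3eca9f0f
ver [0+:7] = (word>>0) & 0x7f = 15
opcode [7+:10] = (word>>7) & 0x3ff = 318  ←
addr_hi [17+:7] = (word>>17) & 0x7f = 101
id [24+:1] = (word>>24) & 0x1 = 0
chan [25+:1] = (word>>25) & 0x1 = 1
lvl [26+:6] = (word>>26) & 0x3f = 15

318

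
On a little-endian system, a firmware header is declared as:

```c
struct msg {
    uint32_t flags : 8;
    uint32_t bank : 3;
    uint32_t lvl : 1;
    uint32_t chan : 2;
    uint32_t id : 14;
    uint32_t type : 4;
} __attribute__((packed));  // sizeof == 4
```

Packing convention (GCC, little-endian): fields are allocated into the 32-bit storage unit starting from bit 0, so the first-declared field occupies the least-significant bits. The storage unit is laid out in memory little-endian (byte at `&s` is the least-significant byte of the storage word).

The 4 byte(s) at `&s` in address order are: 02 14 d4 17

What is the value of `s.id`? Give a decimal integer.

[0]=0x02 [1]=0x14 [2]=0xd4 [3]=0x17 (little-endian) → word 0x17d41402
flags:8 @ bit 0 → (0x17d41402>>0)&0xff = 0x2
bank:3 @ bit 8 → (0x17d41402>>8)&0x7 = 0x4
lvl:1 @ bit 11 → (0x17d41402>>11)&0x1 = 0x0
chan:2 @ bit 12 → (0x17d41402>>12)&0x3 = 0x1
id:14 @ bit 14 → (0x17d41402>>14)&0x3fff = 0x1f50  ←
type:4 @ bit 28 → (0x17d41402>>28)&0xf = 0x1

8016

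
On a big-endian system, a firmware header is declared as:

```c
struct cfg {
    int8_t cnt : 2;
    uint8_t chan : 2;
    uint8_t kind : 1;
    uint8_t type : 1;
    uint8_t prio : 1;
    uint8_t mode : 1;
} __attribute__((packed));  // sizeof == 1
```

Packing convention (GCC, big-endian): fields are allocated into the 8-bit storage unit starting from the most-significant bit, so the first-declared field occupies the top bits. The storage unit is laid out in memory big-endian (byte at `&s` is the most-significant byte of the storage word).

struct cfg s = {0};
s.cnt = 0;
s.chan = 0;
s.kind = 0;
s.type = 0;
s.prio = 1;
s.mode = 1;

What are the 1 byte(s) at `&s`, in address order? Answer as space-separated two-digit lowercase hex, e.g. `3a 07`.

[6+:2] cnt=0 & 0x3 = 0x0; word=0x00
[4+:2] chan=0 & 0x3 = 0x0; word=0x00
[3+:1] kind=0 & 0x1 = 0x0; word=0x00
[2+:1] type=0 & 0x1 = 0x0; word=0x00
[1+:1] prio=1 & 0x1 = 0x1; word=0x02
[0+:1] mode=1 & 0x1 = 0x1; word=0x03
word = 0x03 → big-endian bytes:
  [0]=0x03

03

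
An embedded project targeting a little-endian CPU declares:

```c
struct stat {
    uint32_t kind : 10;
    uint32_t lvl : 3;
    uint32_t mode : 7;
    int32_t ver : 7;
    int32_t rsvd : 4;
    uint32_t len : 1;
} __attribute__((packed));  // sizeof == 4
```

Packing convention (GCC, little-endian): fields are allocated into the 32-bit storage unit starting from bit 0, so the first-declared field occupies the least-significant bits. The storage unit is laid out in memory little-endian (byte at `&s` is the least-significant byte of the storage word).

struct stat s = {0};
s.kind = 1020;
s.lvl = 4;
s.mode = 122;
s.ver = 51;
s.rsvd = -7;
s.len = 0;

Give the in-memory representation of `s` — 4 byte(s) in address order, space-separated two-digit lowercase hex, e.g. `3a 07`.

fc 53 3f 4b

kind:10 = 1020 → 0x3fc << 0 → word 0x000003fc
lvl:3 = 4 → 0x4 << 10 → word 0x000013fc
mode:7 = 122 → 0x7a << 13 → word 0x000f53fc
ver:7 = 51 → 0x33 << 20 → word 0x033f53fc
rsvd:4 = -7 → 0x9 << 27 → word 0x4b3f53fc
len:1 = 0 → 0x0 << 31 → word 0x4b3f53fc
word = 0x4b3f53fc → little-endian bytes:
  [0]=0xfc  [1]=0x53  [2]=0x3f  [3]=0x4b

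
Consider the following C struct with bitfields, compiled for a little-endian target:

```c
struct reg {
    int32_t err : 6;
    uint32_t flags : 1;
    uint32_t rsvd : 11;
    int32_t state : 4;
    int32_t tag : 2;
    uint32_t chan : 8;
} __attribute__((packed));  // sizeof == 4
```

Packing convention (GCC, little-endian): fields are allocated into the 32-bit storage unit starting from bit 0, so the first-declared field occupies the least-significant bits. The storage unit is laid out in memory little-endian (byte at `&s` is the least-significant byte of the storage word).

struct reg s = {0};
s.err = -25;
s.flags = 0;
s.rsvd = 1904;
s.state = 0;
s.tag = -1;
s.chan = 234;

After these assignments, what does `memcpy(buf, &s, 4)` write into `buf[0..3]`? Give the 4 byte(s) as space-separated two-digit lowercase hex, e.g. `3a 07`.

27 b8 c3 ea

err:6 = -25 → 0x27 << 0 → word 0x00000027
flags:1 = 0 → 0x0 << 6 → word 0x00000027
rsvd:11 = 1904 → 0x770 << 7 → word 0x0003b827
state:4 = 0 → 0x0 << 18 → word 0x0003b827
tag:2 = -1 → 0x3 << 22 → word 0x00c3b827
chan:8 = 234 → 0xea << 24 → word 0xeac3b827
word = 0xeac3b827 → little-endian bytes:
  [0]=0x27  [1]=0xb8  [2]=0xc3  [3]=0xea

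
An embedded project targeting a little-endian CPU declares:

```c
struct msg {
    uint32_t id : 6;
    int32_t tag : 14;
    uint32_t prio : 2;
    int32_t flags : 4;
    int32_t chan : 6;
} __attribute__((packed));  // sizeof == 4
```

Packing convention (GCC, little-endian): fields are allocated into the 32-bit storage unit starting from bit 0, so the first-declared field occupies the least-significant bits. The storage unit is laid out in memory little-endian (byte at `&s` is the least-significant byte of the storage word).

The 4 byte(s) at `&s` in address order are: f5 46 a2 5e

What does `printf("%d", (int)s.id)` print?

53

[0]=0xf5 [1]=0x46 [2]=0xa2 [3]=0x5e (little-endian) → word 0x5ea246f5
id [0+:6] = (word>>0) & 0x3f = 53  ←
tag [6+:14] = (word>>6) & 0x3fff = 2331
prio [20+:2] = (word>>20) & 0x3 = 2
flags [22+:4] = (word>>22) & 0xf = 10
chan [26+:6] = (word>>26) & 0x3f = 23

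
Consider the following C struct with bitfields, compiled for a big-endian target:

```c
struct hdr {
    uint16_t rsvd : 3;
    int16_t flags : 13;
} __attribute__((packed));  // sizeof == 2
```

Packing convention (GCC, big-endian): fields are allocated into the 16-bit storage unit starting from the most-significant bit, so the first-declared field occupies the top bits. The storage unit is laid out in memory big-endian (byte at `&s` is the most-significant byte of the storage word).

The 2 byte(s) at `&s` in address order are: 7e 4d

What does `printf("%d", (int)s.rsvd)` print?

3

[0]=0x7e [1]=0x4d (big-endian) → word 0x7e4d
rsvd:3 @ bit 13 → (0x7e4d>>13)&0x7 = 0x3  ←
flags:13 @ bit 0 → (0x7e4d>>0)&0x1fff = 0x1e4d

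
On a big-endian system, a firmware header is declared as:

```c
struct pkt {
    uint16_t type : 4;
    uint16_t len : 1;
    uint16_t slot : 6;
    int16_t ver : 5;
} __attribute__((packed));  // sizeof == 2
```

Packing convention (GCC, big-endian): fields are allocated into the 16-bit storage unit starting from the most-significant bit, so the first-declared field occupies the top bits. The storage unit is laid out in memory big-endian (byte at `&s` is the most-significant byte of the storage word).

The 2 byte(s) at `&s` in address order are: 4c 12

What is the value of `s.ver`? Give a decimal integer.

[0]=0x4c [1]=0x12 (big-endian) → word 0x4c12
type:4 @ bit 12 → (0x4c12>>12)&0xf = 0x4
len:1 @ bit 11 → (0x4c12>>11)&0x1 = 0x1
slot:6 @ bit 5 → (0x4c12>>5)&0x3f = 0x20
ver:5 @ bit 0 → (0x4c12>>0)&0x1f = 0x12  ←
ver signed 5b, MSB=1: 18 - 32 = -14

-14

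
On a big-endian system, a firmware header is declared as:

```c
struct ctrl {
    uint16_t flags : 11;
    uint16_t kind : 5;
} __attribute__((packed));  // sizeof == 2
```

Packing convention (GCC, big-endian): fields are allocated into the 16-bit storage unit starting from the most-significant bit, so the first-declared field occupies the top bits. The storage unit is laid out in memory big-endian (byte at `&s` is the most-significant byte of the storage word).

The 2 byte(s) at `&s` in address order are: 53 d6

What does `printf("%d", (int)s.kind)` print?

[0]=0x53 [1]=0xd6 (big-endian) → word 0x53d6
flags:11 @ bit 5 → (0x53d6>>5)&0x7ff = 0x29e
kind:5 @ bit 0 → (0x53d6>>0)&0x1f = 0x16  ←

22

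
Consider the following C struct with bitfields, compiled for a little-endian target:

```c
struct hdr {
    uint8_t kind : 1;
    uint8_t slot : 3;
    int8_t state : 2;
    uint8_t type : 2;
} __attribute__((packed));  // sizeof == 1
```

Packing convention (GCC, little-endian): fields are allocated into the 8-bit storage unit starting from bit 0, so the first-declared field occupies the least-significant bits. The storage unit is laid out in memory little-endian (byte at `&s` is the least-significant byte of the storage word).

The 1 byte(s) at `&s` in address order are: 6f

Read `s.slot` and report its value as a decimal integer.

7

[0]=0x6f (little-endian) → word 0x6f
kind [0+:1] = (word>>0) & 0x1 = 1
slot [1+:3] = (word>>1) & 0x7 = 7  ←
state [4+:2] = (word>>4) & 0x3 = 2
type [6+:2] = (word>>6) & 0x3 = 1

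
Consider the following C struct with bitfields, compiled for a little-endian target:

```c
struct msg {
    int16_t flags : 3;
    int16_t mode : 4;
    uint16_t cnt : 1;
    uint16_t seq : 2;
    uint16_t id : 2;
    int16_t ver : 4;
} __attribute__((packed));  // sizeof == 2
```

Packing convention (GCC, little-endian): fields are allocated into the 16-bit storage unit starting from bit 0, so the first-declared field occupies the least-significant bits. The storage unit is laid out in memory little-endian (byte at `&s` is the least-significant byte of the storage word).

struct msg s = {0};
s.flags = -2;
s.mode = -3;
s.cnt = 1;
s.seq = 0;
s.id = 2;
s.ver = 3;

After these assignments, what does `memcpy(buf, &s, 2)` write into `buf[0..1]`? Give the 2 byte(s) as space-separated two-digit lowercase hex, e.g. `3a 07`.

[0+:3] flags=-2 & 0x7 = 0x6; word=0x0006
[3+:4] mode=-3 & 0xf = 0xd; word=0x006e
[7+:1] cnt=1 & 0x1 = 0x1; word=0x00ee
[8+:2] seq=0 & 0x3 = 0x0; word=0x00ee
[10+:2] id=2 & 0x3 = 0x2; word=0x08ee
[12+:4] ver=3 & 0xf = 0x3; word=0x38ee
word = 0x38ee → little-endian bytes:
  [0]=0xee  [1]=0x38

ee 38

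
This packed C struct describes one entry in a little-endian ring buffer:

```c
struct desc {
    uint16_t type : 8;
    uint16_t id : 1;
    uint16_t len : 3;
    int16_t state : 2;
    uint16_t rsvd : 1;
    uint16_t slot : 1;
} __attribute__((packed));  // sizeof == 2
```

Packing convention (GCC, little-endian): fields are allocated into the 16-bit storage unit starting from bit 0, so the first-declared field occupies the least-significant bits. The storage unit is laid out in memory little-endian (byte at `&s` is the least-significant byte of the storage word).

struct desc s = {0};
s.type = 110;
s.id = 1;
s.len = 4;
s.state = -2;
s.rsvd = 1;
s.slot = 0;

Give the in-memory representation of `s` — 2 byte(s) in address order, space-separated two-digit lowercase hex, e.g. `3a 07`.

[0+:8] type=110 & 0xff = 0x6e; word=0x006e
[8+:1] id=1 & 0x1 = 0x1; word=0x016e
[9+:3] len=4 & 0x7 = 0x4; word=0x096e
[12+:2] state=-2 & 0x3 = 0x2; word=0x296e
[14+:1] rsvd=1 & 0x1 = 0x1; word=0x696e
[15+:1] slot=0 & 0x1 = 0x0; word=0x696e
word = 0x696e → little-endian bytes:
  [0]=0x6e  [1]=0x69

6e 69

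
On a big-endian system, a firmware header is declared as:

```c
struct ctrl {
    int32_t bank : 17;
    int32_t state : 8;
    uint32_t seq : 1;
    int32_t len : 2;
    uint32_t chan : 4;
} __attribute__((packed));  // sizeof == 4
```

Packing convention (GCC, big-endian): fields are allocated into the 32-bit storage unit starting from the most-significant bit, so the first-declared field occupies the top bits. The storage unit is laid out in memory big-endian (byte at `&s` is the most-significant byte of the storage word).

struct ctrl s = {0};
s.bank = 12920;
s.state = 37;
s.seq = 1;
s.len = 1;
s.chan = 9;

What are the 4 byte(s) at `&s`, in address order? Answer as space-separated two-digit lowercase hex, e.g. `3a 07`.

19 3c 12 d9

[15+:17] bank=12920 & 0x1ffff = 0x3278; word=0x193c0000
[7+:8] state=37 & 0xff = 0x25; word=0x193c1280
[6+:1] seq=1 & 0x1 = 0x1; word=0x193c12c0
[4+:2] len=1 & 0x3 = 0x1; word=0x193c12d0
[0+:4] chan=9 & 0xf = 0x9; word=0x193c12d9
word = 0x193c12d9 → big-endian bytes:
  [0]=0x19  [1]=0x3c  [2]=0x12  [3]=0xd9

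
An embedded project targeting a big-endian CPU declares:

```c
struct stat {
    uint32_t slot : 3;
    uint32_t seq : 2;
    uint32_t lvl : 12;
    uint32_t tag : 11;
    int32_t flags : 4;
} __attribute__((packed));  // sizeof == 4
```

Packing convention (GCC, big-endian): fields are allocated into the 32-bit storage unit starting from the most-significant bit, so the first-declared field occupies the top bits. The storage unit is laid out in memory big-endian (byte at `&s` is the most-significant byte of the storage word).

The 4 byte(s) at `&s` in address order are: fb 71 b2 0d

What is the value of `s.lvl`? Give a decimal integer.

[0]=0xfb [1]=0x71 [2]=0xb2 [3]=0x0d (big-endian) → word 0xfb71b20d
slot:3 @ bit 29 → (0xfb71b20d>>29)&0x7 = 0x7
seq:2 @ bit 27 → (0xfb71b20d>>27)&0x3 = 0x3
lvl:12 @ bit 15 → (0xfb71b20d>>15)&0xfff = 0x6e3  ←
tag:11 @ bit 4 → (0xfb71b20d>>4)&0x7ff = 0x320
flags:4 @ bit 0 → (0xfb71b20d>>0)&0xf = 0xd

1763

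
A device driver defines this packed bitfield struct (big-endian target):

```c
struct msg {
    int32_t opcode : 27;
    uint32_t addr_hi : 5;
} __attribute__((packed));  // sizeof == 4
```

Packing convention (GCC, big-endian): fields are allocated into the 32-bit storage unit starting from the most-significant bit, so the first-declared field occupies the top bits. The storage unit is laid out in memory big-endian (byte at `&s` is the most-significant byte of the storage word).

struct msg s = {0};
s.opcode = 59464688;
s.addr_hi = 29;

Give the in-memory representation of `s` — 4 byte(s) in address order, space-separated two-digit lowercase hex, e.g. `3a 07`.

71 6b 7e 1d

[5+:27] opcode=59464688 & 0x7ffffff = 0x38b5bf0; word=0x716b7e00
[0+:5] addr_hi=29 & 0x1f = 0x1d; word=0x716b7e1d
word = 0x716b7e1d → big-endian bytes:
  [0]=0x71  [1]=0x6b  [2]=0x7e  [3]=0x1d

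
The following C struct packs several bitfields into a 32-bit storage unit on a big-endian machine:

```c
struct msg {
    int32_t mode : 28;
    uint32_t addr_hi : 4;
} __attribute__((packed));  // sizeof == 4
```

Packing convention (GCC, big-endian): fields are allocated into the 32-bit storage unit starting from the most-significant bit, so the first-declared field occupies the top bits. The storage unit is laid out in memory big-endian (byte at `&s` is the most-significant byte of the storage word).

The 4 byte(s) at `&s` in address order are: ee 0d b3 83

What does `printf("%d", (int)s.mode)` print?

[0]=0xee [1]=0x0d [2]=0xb3 [3]=0x83 (big-endian) → word 0xee0db383
mode [4+:28] = (word>>4) & 0xfffffff = 249617208  ←
addr_hi [0+:4] = (word>>0) & 0xf = 3
mode signed 28b, MSB=1: 249617208 - 268435456 = -18818248

-18818248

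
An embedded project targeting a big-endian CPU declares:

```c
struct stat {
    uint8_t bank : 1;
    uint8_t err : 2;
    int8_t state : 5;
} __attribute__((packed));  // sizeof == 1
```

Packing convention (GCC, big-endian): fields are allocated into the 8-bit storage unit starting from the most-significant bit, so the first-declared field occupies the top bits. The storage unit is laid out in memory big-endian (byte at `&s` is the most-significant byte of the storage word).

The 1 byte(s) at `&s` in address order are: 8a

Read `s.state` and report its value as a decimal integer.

10

[0]=0x8a (big-endian) → word 0x8a
bank:1 @ bit 7 → (0x8a>>7)&0x1 = 0x1
err:2 @ bit 5 → (0x8a>>5)&0x3 = 0x0
state:5 @ bit 0 → (0x8a>>0)&0x1f = 0xa  ←
state signed 5b, MSB=0: value = 10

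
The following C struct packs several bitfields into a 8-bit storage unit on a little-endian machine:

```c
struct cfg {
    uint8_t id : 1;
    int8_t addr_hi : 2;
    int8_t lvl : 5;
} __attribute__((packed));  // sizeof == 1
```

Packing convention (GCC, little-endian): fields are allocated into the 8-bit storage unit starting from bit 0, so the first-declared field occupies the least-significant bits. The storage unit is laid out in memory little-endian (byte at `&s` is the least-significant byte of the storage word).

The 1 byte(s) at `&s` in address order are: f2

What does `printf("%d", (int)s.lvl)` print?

-2

[0]=0xf2 (little-endian) → word 0xf2
id [0+:1] = (word>>0) & 0x1 = 0
addr_hi [1+:2] = (word>>1) & 0x3 = 1
lvl [3+:5] = (word>>3) & 0x1f = 30  ←
lvl signed 5b, MSB=1: 30 - 32 = -2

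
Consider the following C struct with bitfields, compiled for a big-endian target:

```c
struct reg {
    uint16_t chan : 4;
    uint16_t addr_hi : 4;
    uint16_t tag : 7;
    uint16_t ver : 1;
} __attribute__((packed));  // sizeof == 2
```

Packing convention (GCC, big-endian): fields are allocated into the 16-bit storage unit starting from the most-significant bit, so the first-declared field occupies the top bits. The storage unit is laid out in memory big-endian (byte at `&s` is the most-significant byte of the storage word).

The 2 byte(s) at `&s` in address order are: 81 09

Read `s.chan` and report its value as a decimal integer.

8

[0]=0x81 [1]=0x09 (big-endian) → word 0x8109
chan [12+:4] = (word>>12) & 0xf = 8  ←
addr_hi [8+:4] = (word>>8) & 0xf = 1
tag [1+:7] = (word>>1) & 0x7f = 4
ver [0+:1] = (word>>0) & 0x1 = 1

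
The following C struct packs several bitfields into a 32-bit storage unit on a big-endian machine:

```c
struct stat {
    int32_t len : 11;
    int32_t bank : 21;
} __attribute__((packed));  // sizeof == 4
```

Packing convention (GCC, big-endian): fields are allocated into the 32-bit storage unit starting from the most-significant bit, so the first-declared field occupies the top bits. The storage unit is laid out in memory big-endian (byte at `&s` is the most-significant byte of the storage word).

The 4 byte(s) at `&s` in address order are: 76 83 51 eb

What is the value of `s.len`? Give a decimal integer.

948

[0]=0x76 [1]=0x83 [2]=0x51 [3]=0xeb (big-endian) → word 0x768351eb
len:11 @ bit 21 → (0x768351eb>>21)&0x7ff = 0x3b4  ←
bank:21 @ bit 0 → (0x768351eb>>0)&0x1fffff = 0x351eb
len signed 11b, MSB=0: value = 948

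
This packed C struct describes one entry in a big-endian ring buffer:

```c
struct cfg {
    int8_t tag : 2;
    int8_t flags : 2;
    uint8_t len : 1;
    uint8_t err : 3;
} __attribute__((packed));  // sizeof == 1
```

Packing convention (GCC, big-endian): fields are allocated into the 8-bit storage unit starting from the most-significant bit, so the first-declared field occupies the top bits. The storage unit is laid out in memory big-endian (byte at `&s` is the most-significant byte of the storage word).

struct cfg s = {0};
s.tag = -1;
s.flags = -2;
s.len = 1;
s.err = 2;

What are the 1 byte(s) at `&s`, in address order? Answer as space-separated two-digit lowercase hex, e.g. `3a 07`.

tag:2 = -1 → 0x3 << 6 → word 0xc0
flags:2 = -2 → 0x2 << 4 → word 0xe0
len:1 = 1 → 0x1 << 3 → word 0xe8
err:3 = 2 → 0x2 << 0 → word 0xea
word = 0xea → big-endian bytes:
  [0]=0xea

ea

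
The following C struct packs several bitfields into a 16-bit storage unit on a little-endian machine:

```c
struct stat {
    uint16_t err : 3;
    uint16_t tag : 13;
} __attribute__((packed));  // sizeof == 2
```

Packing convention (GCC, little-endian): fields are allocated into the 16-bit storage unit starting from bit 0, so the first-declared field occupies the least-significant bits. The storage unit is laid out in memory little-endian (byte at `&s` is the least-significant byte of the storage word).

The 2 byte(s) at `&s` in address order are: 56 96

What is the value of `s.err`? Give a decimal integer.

[0]=0x56 [1]=0x96 (little-endian) → word 0x9656
err [0+:3] = (word>>0) & 0x7 = 6  ←
tag [3+:13] = (word>>3) & 0x1fff = 4810

6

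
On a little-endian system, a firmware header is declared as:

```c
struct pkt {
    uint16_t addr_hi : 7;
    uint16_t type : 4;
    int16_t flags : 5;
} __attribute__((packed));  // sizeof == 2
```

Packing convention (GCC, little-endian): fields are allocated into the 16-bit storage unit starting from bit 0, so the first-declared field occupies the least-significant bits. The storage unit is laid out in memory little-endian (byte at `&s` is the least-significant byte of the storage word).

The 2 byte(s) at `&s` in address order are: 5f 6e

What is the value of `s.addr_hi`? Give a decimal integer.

[0]=0x5f [1]=0x6e (little-endian) → word 0x6e5f
addr_hi [0+:7] = (word>>0) & 0x7f = 95  ←
type [7+:4] = (word>>7) & 0xf = 12
flags [11+:5] = (word>>11) & 0x1f = 13

95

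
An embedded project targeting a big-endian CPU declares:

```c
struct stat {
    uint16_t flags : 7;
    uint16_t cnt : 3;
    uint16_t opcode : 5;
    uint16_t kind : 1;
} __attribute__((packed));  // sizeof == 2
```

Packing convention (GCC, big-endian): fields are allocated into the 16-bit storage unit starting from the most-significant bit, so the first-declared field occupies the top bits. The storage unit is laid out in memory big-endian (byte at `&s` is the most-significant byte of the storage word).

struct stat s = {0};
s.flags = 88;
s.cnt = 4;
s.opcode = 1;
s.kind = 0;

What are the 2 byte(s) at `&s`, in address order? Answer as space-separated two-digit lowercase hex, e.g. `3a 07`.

flags:7 = 88 → 0x58 << 9 → word 0xb000
cnt:3 = 4 → 0x4 << 6 → word 0xb100
opcode:5 = 1 → 0x1 << 1 → word 0xb102
kind:1 = 0 → 0x0 << 0 → word 0xb102
word = 0xb102 → big-endian bytes:
  [0]=0xb1  [1]=0x02

b1 02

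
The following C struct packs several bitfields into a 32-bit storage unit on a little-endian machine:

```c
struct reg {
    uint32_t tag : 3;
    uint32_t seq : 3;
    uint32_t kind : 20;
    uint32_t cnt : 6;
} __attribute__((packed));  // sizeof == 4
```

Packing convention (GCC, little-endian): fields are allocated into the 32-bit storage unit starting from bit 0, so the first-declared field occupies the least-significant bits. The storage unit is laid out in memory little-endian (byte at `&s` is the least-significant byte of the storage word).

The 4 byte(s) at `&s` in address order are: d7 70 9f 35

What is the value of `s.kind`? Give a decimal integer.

425411

[0]=0xd7 [1]=0x70 [2]=0x9f [3]=0x35 (little-endian) → word 0x359f70d7
tag [0+:3] = (word>>0) & 0x7 = 7
seq [3+:3] = (word>>3) & 0x7 = 2
kind [6+:20] = (word>>6) & 0xfffff = 425411  ←
cnt [26+:6] = (word>>26) & 0x3f = 13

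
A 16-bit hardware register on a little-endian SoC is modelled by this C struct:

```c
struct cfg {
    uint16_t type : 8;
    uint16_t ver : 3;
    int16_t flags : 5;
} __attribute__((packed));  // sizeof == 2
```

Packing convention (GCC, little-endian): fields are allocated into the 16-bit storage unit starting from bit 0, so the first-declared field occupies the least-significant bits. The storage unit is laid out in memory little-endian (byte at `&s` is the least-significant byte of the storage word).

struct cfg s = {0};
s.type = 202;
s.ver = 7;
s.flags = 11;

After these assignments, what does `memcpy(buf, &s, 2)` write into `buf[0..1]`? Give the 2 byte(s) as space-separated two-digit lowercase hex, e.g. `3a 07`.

[0+:8] type=202 & 0xff = 0xca; word=0x00ca
[8+:3] ver=7 & 0x7 = 0x7; word=0x07ca
[11+:5] flags=11 & 0x1f = 0xb; word=0x5fca
word = 0x5fca → little-endian bytes:
  [0]=0xca  [1]=0x5f

ca 5f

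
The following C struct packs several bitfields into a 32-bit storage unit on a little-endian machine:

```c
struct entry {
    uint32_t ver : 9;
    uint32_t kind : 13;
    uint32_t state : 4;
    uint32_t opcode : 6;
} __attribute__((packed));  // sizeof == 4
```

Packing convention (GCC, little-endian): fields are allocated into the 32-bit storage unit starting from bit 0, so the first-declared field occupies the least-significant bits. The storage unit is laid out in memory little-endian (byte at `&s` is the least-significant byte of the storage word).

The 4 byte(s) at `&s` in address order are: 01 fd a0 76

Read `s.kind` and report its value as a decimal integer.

4222

[0]=0x01 [1]=0xfd [2]=0xa0 [3]=0x76 (little-endian) → word 0x76a0fd01
ver:9 @ bit 0 → (0x76a0fd01>>0)&0x1ff = 0x101
kind:13 @ bit 9 → (0x76a0fd01>>9)&0x1fff = 0x107e  ←
state:4 @ bit 22 → (0x76a0fd01>>22)&0xf = 0xa
opcode:6 @ bit 26 → (0x76a0fd01>>26)&0x3f = 0x1d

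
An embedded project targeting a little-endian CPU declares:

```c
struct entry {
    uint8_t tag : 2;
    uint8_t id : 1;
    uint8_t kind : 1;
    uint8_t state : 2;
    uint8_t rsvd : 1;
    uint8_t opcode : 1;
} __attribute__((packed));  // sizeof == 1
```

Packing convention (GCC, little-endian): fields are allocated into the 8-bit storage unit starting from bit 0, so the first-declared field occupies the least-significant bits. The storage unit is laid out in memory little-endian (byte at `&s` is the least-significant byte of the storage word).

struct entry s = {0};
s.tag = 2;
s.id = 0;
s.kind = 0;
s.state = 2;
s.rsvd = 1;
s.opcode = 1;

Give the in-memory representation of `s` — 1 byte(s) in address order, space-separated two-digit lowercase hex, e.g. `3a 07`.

[0+:2] tag=2 & 0x3 = 0x2; word=0x02
[2+:1] id=0 & 0x1 = 0x0; word=0x02
[3+:1] kind=0 & 0x1 = 0x0; word=0x02
[4+:2] state=2 & 0x3 = 0x2; word=0x22
[6+:1] rsvd=1 & 0x1 = 0x1; word=0x62
[7+:1] opcode=1 & 0x1 = 0x1; word=0xe2
word = 0xe2 → little-endian bytes:
  [0]=0xe2

e2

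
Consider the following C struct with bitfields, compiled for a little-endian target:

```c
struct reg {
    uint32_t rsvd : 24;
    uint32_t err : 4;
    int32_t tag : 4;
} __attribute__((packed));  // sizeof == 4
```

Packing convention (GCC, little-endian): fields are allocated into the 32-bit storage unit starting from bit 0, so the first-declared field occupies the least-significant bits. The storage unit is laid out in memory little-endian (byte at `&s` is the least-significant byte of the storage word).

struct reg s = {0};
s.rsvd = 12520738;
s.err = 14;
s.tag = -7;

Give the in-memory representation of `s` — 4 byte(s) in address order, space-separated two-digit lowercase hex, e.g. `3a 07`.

rsvd:24 = 12520738 → 0xbf0d22 << 0 → word 0x00bf0d22
err:4 = 14 → 0xe << 24 → word 0x0ebf0d22
tag:4 = -7 → 0x9 << 28 → word 0x9ebf0d22
word = 0x9ebf0d22 → little-endian bytes:
  [0]=0x22  [1]=0x0d  [2]=0xbf  [3]=0x9e

22 0d bf 9e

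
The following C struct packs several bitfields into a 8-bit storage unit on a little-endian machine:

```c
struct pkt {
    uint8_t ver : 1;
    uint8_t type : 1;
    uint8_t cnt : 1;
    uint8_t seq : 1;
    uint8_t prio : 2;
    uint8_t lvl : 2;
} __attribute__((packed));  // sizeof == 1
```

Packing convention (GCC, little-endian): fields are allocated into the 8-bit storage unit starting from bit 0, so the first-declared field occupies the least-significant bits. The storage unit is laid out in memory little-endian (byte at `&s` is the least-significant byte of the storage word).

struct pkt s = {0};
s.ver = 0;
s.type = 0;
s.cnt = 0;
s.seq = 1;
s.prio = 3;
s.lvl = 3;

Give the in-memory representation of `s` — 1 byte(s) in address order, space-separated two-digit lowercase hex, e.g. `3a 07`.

f8

[0+:1] ver=0 & 0x1 = 0x0; word=0x00
[1+:1] type=0 & 0x1 = 0x0; word=0x00
[2+:1] cnt=0 & 0x1 = 0x0; word=0x00
[3+:1] seq=1 & 0x1 = 0x1; word=0x08
[4+:2] prio=3 & 0x3 = 0x3; word=0x38
[6+:2] lvl=3 & 0x3 = 0x3; word=0xf8
word = 0xf8 → little-endian bytes:
  [0]=0xf8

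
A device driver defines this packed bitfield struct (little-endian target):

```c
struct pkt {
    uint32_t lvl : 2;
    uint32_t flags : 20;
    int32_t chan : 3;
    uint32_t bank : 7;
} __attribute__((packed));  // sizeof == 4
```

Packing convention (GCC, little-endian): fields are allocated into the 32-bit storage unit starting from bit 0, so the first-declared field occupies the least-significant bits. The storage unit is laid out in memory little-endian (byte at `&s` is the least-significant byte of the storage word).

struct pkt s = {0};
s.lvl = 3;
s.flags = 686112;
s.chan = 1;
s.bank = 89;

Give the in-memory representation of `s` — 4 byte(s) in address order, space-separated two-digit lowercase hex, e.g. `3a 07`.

83 e0 69 b2

lvl:2 = 3 → 0x3 << 0 → word 0x00000003
flags:20 = 686112 → 0xa7820 << 2 → word 0x0029e083
chan:3 = 1 → 0x1 << 22 → word 0x0069e083
bank:7 = 89 → 0x59 << 25 → word 0xb269e083
word = 0xb269e083 → little-endian bytes:
  [0]=0x83  [1]=0xe0  [2]=0x69  [3]=0xb2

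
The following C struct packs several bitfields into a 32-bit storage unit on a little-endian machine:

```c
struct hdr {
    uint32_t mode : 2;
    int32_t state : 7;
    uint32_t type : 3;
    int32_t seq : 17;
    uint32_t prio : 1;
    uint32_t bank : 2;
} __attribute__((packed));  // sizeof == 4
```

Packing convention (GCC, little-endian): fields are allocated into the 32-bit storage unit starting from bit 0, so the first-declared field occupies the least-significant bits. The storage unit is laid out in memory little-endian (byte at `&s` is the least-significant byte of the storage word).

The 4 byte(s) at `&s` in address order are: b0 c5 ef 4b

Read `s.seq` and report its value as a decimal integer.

48892

[0]=0xb0 [1]=0xc5 [2]=0xef [3]=0x4b (little-endian) → word 0x4befc5b0
mode:2 @ bit 0 → (0x4befc5b0>>0)&0x3 = 0x0
state:7 @ bit 2 → (0x4befc5b0>>2)&0x7f = 0x6c
type:3 @ bit 9 → (0x4befc5b0>>9)&0x7 = 0x2
seq:17 @ bit 12 → (0x4befc5b0>>12)&0x1ffff = 0xbefc  ←
prio:1 @ bit 29 → (0x4befc5b0>>29)&0x1 = 0x0
bank:2 @ bit 30 → (0x4befc5b0>>30)&0x3 = 0x1
seq signed 17b, MSB=0: value = 48892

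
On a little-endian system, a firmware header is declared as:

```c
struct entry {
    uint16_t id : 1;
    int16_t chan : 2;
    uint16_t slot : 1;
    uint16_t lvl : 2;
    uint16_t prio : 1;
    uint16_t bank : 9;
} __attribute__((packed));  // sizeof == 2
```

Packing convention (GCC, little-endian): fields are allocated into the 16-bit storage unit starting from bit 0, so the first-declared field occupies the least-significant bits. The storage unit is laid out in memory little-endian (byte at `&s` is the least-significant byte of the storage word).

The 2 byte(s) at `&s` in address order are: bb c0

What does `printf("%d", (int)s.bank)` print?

[0]=0xbb [1]=0xc0 (little-endian) → word 0xc0bb
id [0+:1] = (word>>0) & 0x1 = 1
chan [1+:2] = (word>>1) & 0x3 = 1
slot [3+:1] = (word>>3) & 0x1 = 1
lvl [4+:2] = (word>>4) & 0x3 = 3
prio [6+:1] = (word>>6) & 0x1 = 0
bank [7+:9] = (word>>7) & 0x1ff = 385  ←

385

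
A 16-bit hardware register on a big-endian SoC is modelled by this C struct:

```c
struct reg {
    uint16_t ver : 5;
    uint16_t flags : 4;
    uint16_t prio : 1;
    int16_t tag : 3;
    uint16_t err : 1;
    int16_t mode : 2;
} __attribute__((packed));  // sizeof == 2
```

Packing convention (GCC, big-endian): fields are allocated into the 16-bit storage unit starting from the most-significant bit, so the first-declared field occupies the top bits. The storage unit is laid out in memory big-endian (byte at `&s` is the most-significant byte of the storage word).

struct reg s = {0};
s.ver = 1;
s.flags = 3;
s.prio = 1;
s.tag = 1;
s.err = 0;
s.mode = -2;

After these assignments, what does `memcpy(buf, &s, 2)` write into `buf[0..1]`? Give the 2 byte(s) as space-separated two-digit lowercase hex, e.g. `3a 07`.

[11+:5] ver=1 & 0x1f = 0x1; word=0x0800
[7+:4] flags=3 & 0xf = 0x3; word=0x0980
[6+:1] prio=1 & 0x1 = 0x1; word=0x09c0
[3+:3] tag=1 & 0x7 = 0x1; word=0x09c8
[2+:1] err=0 & 0x1 = 0x0; word=0x09c8
[0+:2] mode=-2 & 0x3 = 0x2; word=0x09ca
word = 0x09ca → big-endian bytes:
  [0]=0x09  [1]=0xca

09 ca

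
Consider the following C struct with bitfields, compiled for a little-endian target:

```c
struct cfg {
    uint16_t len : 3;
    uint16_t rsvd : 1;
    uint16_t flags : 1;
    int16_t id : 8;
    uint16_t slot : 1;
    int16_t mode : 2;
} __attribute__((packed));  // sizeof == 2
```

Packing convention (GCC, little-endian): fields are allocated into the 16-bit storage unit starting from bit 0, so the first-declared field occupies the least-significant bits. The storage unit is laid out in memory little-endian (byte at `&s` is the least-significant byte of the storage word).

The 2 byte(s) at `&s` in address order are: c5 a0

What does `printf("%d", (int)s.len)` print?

[0]=0xc5 [1]=0xa0 (little-endian) → word 0xa0c5
len [0+:3] = (word>>0) & 0x7 = 5  ←
rsvd [3+:1] = (word>>3) & 0x1 = 0
flags [4+:1] = (word>>4) & 0x1 = 0
id [5+:8] = (word>>5) & 0xff = 6
slot [13+:1] = (word>>13) & 0x1 = 1
mode [14+:2] = (word>>14) & 0x3 = 2

5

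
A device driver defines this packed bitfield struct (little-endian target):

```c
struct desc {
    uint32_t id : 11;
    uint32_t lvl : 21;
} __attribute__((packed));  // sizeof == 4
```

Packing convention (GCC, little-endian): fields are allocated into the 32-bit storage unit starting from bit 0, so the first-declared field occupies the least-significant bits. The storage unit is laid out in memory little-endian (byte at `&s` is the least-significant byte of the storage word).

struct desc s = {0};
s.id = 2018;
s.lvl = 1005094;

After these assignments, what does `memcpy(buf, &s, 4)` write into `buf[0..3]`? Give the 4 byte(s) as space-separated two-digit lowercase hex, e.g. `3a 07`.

e2 37 b1 7a

id:11 = 2018 → 0x7e2 << 0 → word 0x000007e2
lvl:21 = 1005094 → 0xf5626 << 11 → word 0x7ab137e2
word = 0x7ab137e2 → little-endian bytes:
  [0]=0xe2  [1]=0x37  [2]=0xb1  [3]=0x7a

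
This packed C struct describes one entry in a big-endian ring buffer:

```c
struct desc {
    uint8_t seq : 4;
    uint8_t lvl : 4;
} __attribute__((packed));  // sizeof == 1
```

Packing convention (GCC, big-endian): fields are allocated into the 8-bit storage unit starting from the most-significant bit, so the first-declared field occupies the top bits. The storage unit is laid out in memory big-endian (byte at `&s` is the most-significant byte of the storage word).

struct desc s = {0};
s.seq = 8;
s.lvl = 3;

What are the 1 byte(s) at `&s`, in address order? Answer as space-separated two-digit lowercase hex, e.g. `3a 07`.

seq:4 = 8 → 0x8 << 4 → word 0x80
lvl:4 = 3 → 0x3 << 0 → word 0x83
word = 0x83 → big-endian bytes:
  [0]=0x83

83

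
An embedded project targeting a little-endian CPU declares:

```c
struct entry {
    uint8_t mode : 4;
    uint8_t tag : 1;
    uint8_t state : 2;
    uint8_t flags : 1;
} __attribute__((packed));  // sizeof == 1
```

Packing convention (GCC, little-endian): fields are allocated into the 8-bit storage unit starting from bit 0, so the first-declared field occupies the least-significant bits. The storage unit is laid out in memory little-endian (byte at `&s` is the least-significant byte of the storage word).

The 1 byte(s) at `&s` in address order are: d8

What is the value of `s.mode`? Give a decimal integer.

8

[0]=0xd8 (little-endian) → word 0xd8
mode:4 @ bit 0 → (0xd8>>0)&0xf = 0x8  ←
tag:1 @ bit 4 → (0xd8>>4)&0x1 = 0x1
state:2 @ bit 5 → (0xd8>>5)&0x3 = 0x2
flags:1 @ bit 7 → (0xd8>>7)&0x1 = 0x1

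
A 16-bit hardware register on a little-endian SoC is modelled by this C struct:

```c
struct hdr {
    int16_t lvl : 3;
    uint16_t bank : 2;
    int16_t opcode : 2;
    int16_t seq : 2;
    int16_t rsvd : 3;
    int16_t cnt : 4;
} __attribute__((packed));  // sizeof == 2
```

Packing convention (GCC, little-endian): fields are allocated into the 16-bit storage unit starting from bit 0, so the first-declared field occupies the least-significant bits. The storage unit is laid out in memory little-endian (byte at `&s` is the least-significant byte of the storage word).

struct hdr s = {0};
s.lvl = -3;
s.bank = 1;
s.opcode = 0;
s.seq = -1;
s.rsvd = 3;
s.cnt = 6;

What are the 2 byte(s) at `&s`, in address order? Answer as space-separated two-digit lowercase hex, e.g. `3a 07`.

[0+:3] lvl=-3 & 0x7 = 0x5; word=0x0005
[3+:2] bank=1 & 0x3 = 0x1; word=0x000d
[5+:2] opcode=0 & 0x3 = 0x0; word=0x000d
[7+:2] seq=-1 & 0x3 = 0x3; word=0x018d
[9+:3] rsvd=3 & 0x7 = 0x3; word=0x078d
[12+:4] cnt=6 & 0xf = 0x6; word=0x678d
word = 0x678d → little-endian bytes:
  [0]=0x8d  [1]=0x67

8d 67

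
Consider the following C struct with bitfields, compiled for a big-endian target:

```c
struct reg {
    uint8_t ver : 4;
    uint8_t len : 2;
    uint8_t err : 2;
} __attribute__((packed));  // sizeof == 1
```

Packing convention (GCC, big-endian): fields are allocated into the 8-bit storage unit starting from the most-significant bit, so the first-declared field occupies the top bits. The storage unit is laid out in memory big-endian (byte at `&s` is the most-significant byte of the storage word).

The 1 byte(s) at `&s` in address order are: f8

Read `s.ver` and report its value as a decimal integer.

[0]=0xf8 (big-endian) → word 0xf8
ver:4 @ bit 4 → (0xf8>>4)&0xf = 0xf  ←
len:2 @ bit 2 → (0xf8>>2)&0x3 = 0x2
err:2 @ bit 0 → (0xf8>>0)&0x3 = 0x0

15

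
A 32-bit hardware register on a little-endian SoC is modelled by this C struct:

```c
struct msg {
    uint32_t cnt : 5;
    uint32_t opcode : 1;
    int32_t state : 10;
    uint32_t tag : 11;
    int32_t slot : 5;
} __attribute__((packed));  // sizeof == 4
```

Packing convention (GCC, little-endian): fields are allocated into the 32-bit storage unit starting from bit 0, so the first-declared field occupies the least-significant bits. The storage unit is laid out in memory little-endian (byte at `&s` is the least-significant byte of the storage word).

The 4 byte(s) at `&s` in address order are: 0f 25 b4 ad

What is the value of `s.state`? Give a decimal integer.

[0]=0x0f [1]=0x25 [2]=0xb4 [3]=0xad (little-endian) → word 0xadb4250f
cnt:5 @ bit 0 → (0xadb4250f>>0)&0x1f = 0xf
opcode:1 @ bit 5 → (0xadb4250f>>5)&0x1 = 0x0
state:10 @ bit 6 → (0xadb4250f>>6)&0x3ff = 0x94  ←
tag:11 @ bit 16 → (0xadb4250f>>16)&0x7ff = 0x5b4
slot:5 @ bit 27 → (0xadb4250f>>27)&0x1f = 0x15
state signed 10b, MSB=0: value = 148

148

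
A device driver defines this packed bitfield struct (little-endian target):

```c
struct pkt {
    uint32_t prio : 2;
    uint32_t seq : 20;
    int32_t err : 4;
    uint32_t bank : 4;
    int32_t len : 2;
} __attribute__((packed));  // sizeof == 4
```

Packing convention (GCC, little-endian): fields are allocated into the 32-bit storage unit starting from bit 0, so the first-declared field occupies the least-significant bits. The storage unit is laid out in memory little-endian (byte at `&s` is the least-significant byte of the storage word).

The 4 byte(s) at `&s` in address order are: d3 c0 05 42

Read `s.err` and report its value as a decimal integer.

-8

[0]=0xd3 [1]=0xc0 [2]=0x05 [3]=0x42 (little-endian) → word 0x4205c0d3
prio:2 @ bit 0 → (0x4205c0d3>>0)&0x3 = 0x3
seq:20 @ bit 2 → (0x4205c0d3>>2)&0xfffff = 0x17034
err:4 @ bit 22 → (0x4205c0d3>>22)&0xf = 0x8  ←
bank:4 @ bit 26 → (0x4205c0d3>>26)&0xf = 0x0
len:2 @ bit 30 → (0x4205c0d3>>30)&0x3 = 0x1
err signed 4b, MSB=1: 8 - 16 = -8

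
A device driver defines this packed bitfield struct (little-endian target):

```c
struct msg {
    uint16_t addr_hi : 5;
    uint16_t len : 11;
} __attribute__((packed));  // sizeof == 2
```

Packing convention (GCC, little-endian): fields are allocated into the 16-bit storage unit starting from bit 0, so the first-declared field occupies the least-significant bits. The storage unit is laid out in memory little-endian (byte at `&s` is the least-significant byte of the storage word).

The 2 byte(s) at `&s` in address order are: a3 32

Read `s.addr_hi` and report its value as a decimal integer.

[0]=0xa3 [1]=0x32 (little-endian) → word 0x32a3
addr_hi [0+:5] = (word>>0) & 0x1f = 3  ←
len [5+:11] = (word>>5) & 0x7ff = 405

3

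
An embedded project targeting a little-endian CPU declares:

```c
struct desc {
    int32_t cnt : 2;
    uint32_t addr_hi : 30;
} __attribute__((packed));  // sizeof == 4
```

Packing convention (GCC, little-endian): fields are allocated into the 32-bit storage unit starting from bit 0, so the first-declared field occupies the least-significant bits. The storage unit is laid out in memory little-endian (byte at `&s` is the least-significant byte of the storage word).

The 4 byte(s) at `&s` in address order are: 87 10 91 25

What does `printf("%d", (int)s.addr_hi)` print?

157565985

[0]=0x87 [1]=0x10 [2]=0x91 [3]=0x25 (little-endian) → word 0x25911087
cnt:2 @ bit 0 → (0x25911087>>0)&0x3 = 0x3
addr_hi:30 @ bit 2 → (0x25911087>>2)&0x3fffffff = 0x9644421  ←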